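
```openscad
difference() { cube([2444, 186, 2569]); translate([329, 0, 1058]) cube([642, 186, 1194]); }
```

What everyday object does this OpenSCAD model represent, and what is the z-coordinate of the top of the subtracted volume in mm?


A wall with a window opening. The window head height is 2252 mm.

A wall with a rectangular opening subtracted — a window. Sill at z = 1058, opening 1194 mm tall, so the head is at 1058 + 1194 = 2252 mm.


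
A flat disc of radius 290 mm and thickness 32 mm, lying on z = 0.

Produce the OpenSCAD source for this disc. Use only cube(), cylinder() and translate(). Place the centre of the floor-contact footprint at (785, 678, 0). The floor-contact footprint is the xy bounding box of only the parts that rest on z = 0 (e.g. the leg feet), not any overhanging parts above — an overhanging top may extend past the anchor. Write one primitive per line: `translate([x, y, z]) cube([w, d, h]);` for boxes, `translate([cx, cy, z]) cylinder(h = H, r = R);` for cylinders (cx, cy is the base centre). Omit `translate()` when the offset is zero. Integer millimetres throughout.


translate([785, 678, 0]) cylinder(h = 32, r = 290);


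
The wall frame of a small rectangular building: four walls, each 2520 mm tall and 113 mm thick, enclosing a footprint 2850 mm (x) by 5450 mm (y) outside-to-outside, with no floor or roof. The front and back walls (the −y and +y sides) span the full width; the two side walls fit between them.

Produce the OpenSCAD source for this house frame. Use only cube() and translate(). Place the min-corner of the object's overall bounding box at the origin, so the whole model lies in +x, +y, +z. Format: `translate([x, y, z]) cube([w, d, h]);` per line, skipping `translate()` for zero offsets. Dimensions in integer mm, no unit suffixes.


cube([2850, 113, 2520]);
translate([0, 5337, 0]) cube([2850, 113, 2520]);
translate([0, 113, 0]) cube([113, 5224, 2520]);
translate([2737, 113, 0]) cube([113, 5224, 2520]);


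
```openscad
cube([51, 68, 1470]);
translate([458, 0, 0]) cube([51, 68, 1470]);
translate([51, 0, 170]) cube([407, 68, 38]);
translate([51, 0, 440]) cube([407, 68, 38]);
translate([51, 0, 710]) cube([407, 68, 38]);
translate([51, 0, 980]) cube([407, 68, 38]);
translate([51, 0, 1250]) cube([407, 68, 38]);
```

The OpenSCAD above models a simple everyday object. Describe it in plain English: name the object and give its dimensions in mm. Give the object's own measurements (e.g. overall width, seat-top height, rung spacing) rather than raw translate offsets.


A straight ladder. Two 51×68 mm vertical rails, 1470 mm tall, stand 509 mm apart (outside-to-outside) with their front faces coplanar on the −y side. 5 rungs, each 68 mm deep and 38 mm tall, span between the inner faces of the rails, front faces flush with the rails. The lowest rung's underside is at z = 170 mm and rungs are spaced 270 mm apart (underside to underside).


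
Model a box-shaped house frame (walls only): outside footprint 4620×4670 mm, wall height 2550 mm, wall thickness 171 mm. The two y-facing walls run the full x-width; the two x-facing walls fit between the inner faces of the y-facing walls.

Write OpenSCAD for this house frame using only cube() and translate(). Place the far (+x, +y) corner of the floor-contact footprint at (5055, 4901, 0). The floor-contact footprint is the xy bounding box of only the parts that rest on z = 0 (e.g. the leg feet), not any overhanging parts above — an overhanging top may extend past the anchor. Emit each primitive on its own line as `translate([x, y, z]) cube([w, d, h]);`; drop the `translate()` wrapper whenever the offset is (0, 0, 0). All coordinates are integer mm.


translate([435, 231, 0]) cube([4620, 171, 2550]);
translate([435, 4730, 0]) cube([4620, 171, 2550]);
translate([435, 402, 0]) cube([171, 4328, 2550]);
translate([4884, 402, 0]) cube([171, 4328, 2550]);


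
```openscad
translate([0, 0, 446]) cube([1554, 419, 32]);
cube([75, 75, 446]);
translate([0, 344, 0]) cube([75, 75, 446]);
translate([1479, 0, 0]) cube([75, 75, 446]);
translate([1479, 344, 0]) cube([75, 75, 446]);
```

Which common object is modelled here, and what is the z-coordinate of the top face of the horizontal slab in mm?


A bench. The seat-top height is 478 mm.

A long slab on four corner posts — a bench. The slab sits at z = 446 with thickness 32, so the top is 446 + 32 = 478 mm.


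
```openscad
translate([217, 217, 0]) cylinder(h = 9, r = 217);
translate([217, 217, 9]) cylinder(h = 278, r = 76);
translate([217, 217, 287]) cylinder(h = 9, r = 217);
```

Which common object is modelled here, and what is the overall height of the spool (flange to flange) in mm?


A spool. The overall height is 296 mm.

Three coaxial cylinders, large–small–large — a spool. Two 9 mm flanges and a 278 mm core give 9 + 278 + 9 = 296 mm.


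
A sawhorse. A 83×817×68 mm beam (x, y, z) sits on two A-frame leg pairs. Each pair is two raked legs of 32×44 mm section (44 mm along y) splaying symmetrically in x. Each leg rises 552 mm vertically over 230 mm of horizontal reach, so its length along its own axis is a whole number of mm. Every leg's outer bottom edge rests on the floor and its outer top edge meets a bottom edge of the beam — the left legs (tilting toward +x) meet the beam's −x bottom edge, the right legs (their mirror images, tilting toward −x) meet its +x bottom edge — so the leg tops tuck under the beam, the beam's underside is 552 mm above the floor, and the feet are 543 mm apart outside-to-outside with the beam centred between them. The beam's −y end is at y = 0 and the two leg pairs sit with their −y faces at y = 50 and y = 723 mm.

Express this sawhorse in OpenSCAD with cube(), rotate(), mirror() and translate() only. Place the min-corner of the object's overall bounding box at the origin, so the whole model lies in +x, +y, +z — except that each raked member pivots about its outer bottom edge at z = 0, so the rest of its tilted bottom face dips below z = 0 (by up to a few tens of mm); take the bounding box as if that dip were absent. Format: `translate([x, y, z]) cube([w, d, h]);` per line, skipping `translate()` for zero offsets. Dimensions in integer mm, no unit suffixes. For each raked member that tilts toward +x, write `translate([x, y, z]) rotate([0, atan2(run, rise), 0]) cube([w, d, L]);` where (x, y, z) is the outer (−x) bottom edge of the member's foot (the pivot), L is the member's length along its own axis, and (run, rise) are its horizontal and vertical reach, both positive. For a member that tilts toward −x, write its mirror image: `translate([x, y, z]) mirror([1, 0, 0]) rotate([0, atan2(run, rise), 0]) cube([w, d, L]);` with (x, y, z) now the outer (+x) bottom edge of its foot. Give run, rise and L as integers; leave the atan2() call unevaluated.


translate([230, 0, 552]) cube([83, 817, 68]);
translate([0, 50, 0]) rotate([0, atan2(230, 552), 0]) cube([32, 44, 598]);
translate([543, 50, 0]) mirror([1, 0, 0]) rotate([0, atan2(230, 552), 0]) cube([32, 44, 598]);
translate([0, 723, 0]) rotate([0, atan2(230, 552), 0]) cube([32, 44, 598]);
translate([543, 723, 0]) mirror([1, 0, 0]) rotate([0, atan2(230, 552), 0]) cube([32, 44, 598]);


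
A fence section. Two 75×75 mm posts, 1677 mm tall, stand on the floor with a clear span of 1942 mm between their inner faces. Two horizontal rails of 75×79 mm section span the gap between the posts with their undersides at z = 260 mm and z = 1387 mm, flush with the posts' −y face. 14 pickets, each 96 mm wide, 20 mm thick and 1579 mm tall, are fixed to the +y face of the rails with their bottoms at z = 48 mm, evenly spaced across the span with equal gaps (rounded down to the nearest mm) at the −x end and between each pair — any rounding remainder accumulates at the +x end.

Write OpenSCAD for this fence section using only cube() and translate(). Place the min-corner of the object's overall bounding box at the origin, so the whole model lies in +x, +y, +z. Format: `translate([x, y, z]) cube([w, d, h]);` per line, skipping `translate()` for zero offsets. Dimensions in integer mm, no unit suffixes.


cube([75, 75, 1677]);
translate([2017, 0, 0]) cube([75, 75, 1677]);
translate([75, 0, 260]) cube([1942, 75, 79]);
translate([75, 0, 1387]) cube([1942, 75, 79]);
translate([114, 75, 48]) cube([96, 20, 1579]);
translate([249, 75, 48]) cube([96, 20, 1579]);
translate([384, 75, 48]) cube([96, 20, 1579]);
translate([519, 75, 48]) cube([96, 20, 1579]);
translate([654, 75, 48]) cube([96, 20, 1579]);
translate([789, 75, 48]) cube([96, 20, 1579]);
translate([924, 75, 48]) cube([96, 20, 1579]);
translate([1059, 75, 48]) cube([96, 20, 1579]);
translate([1194, 75, 48]) cube([96, 20, 1579]);
translate([1329, 75, 48]) cube([96, 20, 1579]);
translate([1464, 75, 48]) cube([96, 20, 1579]);
translate([1599, 75, 48]) cube([96, 20, 1579]);
translate([1734, 75, 48]) cube([96, 20, 1579]);
translate([1869, 75, 48]) cube([96, 20, 1579]);


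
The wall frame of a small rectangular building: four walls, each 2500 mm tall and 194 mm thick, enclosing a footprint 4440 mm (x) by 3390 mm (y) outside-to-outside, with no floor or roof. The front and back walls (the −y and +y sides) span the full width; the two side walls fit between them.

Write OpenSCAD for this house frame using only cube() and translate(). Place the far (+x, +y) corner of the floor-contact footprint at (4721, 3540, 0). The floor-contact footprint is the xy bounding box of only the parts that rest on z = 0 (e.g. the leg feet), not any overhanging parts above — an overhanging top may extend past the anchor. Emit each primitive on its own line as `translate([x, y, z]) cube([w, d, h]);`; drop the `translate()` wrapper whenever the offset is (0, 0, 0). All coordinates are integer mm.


translate([281, 150, 0]) cube([4440, 194, 2500]);
translate([281, 3346, 0]) cube([4440, 194, 2500]);
translate([281, 344, 0]) cube([194, 3002, 2500]);
translate([4527, 344, 0]) cube([194, 3002, 2500]);


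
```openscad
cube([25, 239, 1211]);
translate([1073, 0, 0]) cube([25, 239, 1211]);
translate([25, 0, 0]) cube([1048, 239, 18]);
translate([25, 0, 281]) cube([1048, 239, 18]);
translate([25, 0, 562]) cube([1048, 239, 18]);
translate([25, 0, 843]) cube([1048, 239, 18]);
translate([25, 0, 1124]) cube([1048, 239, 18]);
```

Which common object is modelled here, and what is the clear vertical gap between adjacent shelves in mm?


A bookshelf. The clear shelf gap is 263 mm.

Two tall side panels with 5 horizontal boards between them — a bookshelf. The first two shelf undersides are at z = 0 and z = 281; with shelf thickness 18, the clear gap is 281 − 0 − 18 = 263 mm.


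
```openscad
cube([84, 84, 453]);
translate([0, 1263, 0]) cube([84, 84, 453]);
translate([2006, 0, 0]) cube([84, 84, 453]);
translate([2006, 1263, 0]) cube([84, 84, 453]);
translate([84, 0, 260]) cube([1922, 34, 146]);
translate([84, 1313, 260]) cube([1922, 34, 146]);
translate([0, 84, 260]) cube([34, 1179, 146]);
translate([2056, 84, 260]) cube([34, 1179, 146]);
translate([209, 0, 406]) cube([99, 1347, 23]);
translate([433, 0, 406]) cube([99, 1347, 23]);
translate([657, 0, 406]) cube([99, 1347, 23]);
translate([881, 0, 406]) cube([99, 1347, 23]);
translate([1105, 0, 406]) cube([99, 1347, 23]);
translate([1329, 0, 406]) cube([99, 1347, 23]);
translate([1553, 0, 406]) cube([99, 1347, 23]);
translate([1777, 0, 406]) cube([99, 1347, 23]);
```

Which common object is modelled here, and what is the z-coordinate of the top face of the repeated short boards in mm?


A bed frame. The slat-top height is 429 mm.

Four posts, four rails, and a row of slats — a bed frame. Slats sit on the rails at z = 260 + 146 = 406; with slat thickness 23, the top is 429 mm.


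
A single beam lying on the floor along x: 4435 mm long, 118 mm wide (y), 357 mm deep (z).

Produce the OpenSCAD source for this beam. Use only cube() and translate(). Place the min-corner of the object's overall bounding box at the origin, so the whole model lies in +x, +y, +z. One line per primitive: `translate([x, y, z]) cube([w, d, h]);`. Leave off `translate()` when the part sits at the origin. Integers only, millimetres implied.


cube([4435, 118, 357]);


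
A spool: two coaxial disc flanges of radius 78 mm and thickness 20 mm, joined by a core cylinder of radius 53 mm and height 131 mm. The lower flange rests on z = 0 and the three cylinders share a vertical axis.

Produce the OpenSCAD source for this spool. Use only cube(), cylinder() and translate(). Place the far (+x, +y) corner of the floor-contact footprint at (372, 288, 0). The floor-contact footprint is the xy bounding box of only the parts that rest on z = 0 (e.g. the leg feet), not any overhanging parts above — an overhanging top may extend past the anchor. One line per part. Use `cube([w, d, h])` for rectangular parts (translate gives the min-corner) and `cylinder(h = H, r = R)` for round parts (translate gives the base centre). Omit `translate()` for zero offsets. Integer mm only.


translate([294, 210, 0]) cylinder(h = 20, r = 78);
translate([294, 210, 20]) cylinder(h = 131, r = 53);
translate([294, 210, 151]) cylinder(h = 20, r = 78);


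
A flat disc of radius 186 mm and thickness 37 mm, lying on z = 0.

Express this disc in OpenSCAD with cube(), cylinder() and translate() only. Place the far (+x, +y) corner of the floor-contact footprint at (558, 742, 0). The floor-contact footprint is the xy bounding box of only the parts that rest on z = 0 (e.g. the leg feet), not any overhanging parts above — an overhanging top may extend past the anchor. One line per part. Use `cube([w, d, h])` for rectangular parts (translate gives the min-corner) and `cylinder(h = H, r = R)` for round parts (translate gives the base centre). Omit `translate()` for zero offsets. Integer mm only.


translate([372, 556, 0]) cylinder(h = 37, r = 186);


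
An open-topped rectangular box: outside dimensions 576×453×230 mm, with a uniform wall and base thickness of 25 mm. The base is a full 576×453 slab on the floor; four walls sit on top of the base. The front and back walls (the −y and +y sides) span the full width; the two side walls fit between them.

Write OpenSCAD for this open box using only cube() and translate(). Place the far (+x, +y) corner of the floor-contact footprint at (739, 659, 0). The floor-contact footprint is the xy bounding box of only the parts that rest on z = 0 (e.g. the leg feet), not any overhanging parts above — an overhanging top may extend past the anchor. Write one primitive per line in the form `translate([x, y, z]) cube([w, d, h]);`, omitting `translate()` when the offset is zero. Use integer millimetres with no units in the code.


translate([163, 206, 0]) cube([576, 453, 25]);
translate([163, 206, 25]) cube([576, 25, 205]);
translate([163, 634, 25]) cube([576, 25, 205]);
translate([163, 231, 25]) cube([25, 403, 205]);
translate([714, 231, 25]) cube([25, 403, 205]);


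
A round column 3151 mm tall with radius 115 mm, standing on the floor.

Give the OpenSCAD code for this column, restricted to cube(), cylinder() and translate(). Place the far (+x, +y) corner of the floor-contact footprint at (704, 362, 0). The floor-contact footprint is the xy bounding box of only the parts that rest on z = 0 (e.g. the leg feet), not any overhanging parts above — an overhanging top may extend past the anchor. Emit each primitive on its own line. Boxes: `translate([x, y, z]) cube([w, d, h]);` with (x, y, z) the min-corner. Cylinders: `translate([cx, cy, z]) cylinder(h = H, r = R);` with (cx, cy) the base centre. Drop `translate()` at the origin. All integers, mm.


translate([589, 247, 0]) cylinder(h = 3151, r = 115);


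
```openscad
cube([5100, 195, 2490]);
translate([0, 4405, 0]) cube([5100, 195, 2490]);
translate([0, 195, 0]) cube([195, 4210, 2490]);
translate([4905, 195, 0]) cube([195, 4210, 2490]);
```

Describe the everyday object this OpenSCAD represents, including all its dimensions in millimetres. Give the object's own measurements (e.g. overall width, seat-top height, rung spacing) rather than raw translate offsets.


The wall frame of a small rectangular building: four walls, each 2490 mm tall and 195 mm thick, enclosing a footprint 5100 mm (x) by 4600 mm (y) outside-to-outside, with no floor or roof. The front and back walls (the −y and +y sides) span the full width; the two side walls fit between them.


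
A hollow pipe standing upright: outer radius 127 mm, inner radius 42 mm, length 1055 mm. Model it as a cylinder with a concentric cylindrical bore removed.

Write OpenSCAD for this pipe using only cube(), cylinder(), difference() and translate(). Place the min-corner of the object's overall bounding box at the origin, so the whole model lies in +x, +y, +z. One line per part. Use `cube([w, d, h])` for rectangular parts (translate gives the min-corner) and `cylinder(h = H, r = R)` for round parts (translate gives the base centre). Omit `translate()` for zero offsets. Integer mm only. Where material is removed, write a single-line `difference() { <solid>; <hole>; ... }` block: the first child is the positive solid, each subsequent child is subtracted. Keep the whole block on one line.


difference() { translate([127, 127, 0]) cylinder(h = 1055, r = 127); translate([127, 127, 0]) cylinder(h = 1055, r = 42); }


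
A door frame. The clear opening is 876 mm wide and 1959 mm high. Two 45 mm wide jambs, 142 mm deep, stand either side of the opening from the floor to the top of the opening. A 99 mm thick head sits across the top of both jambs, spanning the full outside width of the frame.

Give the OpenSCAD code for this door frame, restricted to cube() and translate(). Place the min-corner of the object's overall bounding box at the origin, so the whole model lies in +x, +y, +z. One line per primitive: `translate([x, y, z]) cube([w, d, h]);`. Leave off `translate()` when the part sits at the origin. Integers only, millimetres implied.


cube([45, 142, 1959]);
translate([921, 0, 0]) cube([45, 142, 1959]);
translate([0, 0, 1959]) cube([966, 142, 99]);


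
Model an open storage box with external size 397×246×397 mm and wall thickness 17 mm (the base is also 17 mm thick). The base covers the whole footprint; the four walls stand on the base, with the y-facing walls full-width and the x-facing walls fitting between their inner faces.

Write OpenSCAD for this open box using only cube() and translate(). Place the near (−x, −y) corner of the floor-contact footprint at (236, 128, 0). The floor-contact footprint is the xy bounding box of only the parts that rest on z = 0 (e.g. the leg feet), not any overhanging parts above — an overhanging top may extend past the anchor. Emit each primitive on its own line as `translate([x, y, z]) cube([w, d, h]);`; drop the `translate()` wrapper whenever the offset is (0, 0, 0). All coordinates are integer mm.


translate([236, 128, 0]) cube([397, 246, 17]);
translate([236, 128, 17]) cube([397, 17, 380]);
translate([236, 357, 17]) cube([397, 17, 380]);
translate([236, 145, 17]) cube([17, 212, 380]);
translate([616, 145, 17]) cube([17, 212, 380]);


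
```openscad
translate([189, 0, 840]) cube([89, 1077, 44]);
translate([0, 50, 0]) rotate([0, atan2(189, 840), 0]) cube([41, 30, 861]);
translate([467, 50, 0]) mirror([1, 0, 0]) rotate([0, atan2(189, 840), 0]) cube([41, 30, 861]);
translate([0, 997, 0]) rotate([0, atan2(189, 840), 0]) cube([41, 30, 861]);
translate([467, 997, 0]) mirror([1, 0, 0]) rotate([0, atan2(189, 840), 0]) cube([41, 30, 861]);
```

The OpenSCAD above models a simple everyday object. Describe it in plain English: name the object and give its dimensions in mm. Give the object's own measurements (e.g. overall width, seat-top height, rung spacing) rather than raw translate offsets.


A sawhorse. A 89×1077×44 mm beam (x, y, z) sits on two A-frame leg pairs. Each pair is two raked legs of 41×30 mm section (30 mm along y) splaying symmetrically in x. Each leg rises 840 mm vertically over 189 mm of horizontal reach and is 861 mm long along its own axis. Every leg's outer bottom edge rests on the floor and its outer top edge meets a bottom edge of the beam — the left legs (tilting toward +x) meet the beam's −x bottom edge, the right legs (their mirror images, tilting toward −x) meet its +x bottom edge — so the leg tops tuck under the beam, the beam's underside is 840 mm above the floor, and the feet are 467 mm apart outside-to-outside with the beam centred between them. The two leg pairs are set in 50 mm from either end of the beam.


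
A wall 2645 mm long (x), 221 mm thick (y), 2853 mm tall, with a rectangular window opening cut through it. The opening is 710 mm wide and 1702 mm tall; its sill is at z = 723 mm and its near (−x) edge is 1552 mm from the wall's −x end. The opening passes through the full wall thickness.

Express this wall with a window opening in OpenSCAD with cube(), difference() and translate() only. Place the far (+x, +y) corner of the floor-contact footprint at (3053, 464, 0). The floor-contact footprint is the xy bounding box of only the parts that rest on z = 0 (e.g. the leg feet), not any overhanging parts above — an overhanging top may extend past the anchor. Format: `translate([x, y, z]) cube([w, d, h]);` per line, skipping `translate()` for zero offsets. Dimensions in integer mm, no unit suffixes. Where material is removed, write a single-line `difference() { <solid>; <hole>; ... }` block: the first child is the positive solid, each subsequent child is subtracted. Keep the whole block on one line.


difference() { translate([408, 243, 0]) cube([2645, 221, 2853]); translate([1960, 243, 723]) cube([710, 221, 1702]); }


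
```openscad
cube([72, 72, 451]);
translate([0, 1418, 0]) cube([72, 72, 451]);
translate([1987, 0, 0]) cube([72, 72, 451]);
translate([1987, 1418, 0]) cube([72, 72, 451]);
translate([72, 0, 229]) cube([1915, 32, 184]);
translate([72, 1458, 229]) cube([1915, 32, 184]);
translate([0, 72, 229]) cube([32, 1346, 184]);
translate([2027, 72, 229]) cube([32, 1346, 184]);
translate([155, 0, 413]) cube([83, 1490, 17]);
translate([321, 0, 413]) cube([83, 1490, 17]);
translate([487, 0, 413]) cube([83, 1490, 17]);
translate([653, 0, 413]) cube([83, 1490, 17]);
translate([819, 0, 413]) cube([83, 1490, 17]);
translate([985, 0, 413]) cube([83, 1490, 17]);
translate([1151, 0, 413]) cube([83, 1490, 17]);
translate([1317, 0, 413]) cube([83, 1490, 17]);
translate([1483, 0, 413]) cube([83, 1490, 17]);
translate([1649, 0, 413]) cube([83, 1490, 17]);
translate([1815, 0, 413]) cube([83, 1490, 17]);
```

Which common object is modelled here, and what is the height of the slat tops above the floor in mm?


A bed frame. The slat-top height is 430 mm.

Four posts, four rails, and a row of slats — a bed frame. Slats sit on the rails at z = 229 + 184 = 413; with slat thickness 17, the top is 430 mm.


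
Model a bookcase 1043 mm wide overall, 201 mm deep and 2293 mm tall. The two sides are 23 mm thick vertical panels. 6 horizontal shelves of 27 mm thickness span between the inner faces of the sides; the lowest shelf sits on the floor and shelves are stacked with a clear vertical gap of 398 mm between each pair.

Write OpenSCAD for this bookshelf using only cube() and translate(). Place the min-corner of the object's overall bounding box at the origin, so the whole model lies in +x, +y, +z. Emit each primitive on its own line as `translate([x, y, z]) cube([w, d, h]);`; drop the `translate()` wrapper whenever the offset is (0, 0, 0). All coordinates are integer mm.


cube([23, 201, 2293]);
translate([1020, 0, 0]) cube([23, 201, 2293]);
translate([23, 0, 0]) cube([997, 201, 27]);
translate([23, 0, 425]) cube([997, 201, 27]);
translate([23, 0, 850]) cube([997, 201, 27]);
translate([23, 0, 1275]) cube([997, 201, 27]);
translate([23, 0, 1700]) cube([997, 201, 27]);
translate([23, 0, 2125]) cube([997, 201, 27]);


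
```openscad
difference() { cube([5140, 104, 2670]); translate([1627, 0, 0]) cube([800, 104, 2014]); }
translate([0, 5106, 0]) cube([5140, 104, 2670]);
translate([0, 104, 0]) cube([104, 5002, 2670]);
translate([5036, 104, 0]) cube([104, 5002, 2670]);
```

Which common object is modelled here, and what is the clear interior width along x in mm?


A single room. The interior width is 4932 mm.

Four walls enclosing a rectangle with a door in the front wall — a room. Outside width 5140 minus two 104 mm walls gives 4932 mm.


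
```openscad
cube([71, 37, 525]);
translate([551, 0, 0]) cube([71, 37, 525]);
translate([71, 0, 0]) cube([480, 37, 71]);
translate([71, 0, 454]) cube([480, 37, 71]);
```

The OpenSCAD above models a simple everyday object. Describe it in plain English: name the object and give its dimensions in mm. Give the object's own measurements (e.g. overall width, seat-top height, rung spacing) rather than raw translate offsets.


A rectangular picture frame lying in the x–z plane (depth along y). The opening is 480 mm wide (x) by 383 mm tall (z), surrounded by a border 71 mm wide on all four sides. The frame is 37 mm deep and is made of two full-height vertical stiles with two horizontal rails fitted between them.


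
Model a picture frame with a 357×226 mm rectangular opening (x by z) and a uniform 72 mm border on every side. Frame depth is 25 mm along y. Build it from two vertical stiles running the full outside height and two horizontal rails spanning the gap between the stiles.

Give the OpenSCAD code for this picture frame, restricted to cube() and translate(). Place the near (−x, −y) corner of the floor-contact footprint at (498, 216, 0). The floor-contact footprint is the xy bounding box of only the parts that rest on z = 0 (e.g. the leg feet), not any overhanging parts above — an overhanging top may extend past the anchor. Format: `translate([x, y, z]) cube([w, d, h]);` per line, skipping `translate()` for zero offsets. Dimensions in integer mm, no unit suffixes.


translate([498, 216, 0]) cube([72, 25, 370]);
translate([927, 216, 0]) cube([72, 25, 370]);
translate([570, 216, 0]) cube([357, 25, 72]);
translate([570, 216, 298]) cube([357, 25, 72]);


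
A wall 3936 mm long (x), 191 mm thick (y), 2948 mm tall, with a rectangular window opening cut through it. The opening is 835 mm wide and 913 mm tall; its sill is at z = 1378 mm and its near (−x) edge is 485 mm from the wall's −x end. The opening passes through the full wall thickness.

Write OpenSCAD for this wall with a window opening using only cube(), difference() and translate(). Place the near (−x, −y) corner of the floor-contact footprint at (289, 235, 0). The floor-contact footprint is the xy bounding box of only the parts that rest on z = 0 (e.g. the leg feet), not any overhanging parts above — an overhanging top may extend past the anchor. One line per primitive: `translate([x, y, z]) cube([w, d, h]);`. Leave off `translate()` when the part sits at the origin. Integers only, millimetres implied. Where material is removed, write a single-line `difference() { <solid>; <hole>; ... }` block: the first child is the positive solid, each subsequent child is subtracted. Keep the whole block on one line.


difference() { translate([289, 235, 0]) cube([3936, 191, 2948]); translate([774, 235, 1378]) cube([835, 191, 913]); }


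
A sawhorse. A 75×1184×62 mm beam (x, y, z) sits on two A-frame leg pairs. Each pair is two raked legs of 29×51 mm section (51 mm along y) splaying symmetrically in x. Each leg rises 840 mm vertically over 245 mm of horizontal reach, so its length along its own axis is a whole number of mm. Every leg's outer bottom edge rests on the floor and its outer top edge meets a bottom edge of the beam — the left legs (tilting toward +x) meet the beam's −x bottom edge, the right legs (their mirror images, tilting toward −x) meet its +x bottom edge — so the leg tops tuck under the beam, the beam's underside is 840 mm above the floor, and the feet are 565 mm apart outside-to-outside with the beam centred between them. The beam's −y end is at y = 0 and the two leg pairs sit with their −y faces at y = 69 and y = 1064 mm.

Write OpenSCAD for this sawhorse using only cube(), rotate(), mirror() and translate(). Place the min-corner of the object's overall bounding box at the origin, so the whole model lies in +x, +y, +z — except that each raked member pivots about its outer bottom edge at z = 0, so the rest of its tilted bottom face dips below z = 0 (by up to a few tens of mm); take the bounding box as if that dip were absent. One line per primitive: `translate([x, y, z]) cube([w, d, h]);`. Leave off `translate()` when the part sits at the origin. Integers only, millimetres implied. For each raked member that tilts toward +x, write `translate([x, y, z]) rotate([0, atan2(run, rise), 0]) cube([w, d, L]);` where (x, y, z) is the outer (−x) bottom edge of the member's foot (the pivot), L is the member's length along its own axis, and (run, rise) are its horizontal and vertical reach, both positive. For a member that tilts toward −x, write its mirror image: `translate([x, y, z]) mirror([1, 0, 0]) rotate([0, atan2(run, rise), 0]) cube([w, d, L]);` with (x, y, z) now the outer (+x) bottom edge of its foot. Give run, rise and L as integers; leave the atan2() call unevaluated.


translate([245, 0, 840]) cube([75, 1184, 62]);
translate([0, 69, 0]) rotate([0, atan2(245, 840), 0]) cube([29, 51, 875]);
translate([565, 69, 0]) mirror([1, 0, 0]) rotate([0, atan2(245, 840), 0]) cube([29, 51, 875]);
translate([0, 1064, 0]) rotate([0, atan2(245, 840), 0]) cube([29, 51, 875]);
translate([565, 1064, 0]) mirror([1, 0, 0]) rotate([0, atan2(245, 840), 0]) cube([29, 51, 875]);


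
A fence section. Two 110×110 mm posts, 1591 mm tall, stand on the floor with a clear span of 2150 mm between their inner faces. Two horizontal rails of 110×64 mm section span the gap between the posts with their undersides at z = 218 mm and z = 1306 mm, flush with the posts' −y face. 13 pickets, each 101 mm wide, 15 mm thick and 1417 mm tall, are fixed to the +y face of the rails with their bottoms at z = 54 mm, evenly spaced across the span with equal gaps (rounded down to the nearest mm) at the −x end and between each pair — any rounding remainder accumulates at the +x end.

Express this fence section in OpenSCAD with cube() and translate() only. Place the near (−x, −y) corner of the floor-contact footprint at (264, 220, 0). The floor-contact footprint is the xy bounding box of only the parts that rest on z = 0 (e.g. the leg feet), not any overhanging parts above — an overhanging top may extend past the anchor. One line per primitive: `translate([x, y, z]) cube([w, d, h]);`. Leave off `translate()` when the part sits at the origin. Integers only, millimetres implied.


translate([264, 220, 0]) cube([110, 110, 1591]);
translate([2524, 220, 0]) cube([110, 110, 1591]);
translate([374, 220, 218]) cube([2150, 110, 64]);
translate([374, 220, 1306]) cube([2150, 110, 64]);
translate([433, 330, 54]) cube([101, 15, 1417]);
translate([593, 330, 54]) cube([101, 15, 1417]);
translate([753, 330, 54]) cube([101, 15, 1417]);
translate([913, 330, 54]) cube([101, 15, 1417]);
translate([1073, 330, 54]) cube([101, 15, 1417]);
translate([1233, 330, 54]) cube([101, 15, 1417]);
translate([1393, 330, 54]) cube([101, 15, 1417]);
translate([1553, 330, 54]) cube([101, 15, 1417]);
translate([1713, 330, 54]) cube([101, 15, 1417]);
translate([1873, 330, 54]) cube([101, 15, 1417]);
translate([2033, 330, 54]) cube([101, 15, 1417]);
translate([2193, 330, 54]) cube([101, 15, 1417]);
translate([2353, 330, 54]) cube([101, 15, 1417]);


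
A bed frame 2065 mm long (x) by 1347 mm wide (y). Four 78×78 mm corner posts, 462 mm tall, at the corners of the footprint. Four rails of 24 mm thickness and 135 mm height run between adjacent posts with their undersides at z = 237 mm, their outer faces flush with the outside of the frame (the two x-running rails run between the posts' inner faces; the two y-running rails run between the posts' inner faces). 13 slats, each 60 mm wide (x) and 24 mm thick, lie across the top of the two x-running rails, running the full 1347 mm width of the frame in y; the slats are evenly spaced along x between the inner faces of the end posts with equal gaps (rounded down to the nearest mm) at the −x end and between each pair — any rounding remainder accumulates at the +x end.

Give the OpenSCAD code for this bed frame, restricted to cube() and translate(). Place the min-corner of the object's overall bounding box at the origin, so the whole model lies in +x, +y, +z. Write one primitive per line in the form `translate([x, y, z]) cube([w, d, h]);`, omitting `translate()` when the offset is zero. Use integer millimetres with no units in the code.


cube([78, 78, 462]);
translate([0, 1269, 0]) cube([78, 78, 462]);
translate([1987, 0, 0]) cube([78, 78, 462]);
translate([1987, 1269, 0]) cube([78, 78, 462]);
translate([78, 0, 237]) cube([1909, 24, 135]);
translate([78, 1323, 237]) cube([1909, 24, 135]);
translate([0, 78, 237]) cube([24, 1191, 135]);
translate([2041, 78, 237]) cube([24, 1191, 135]);
translate([158, 0, 372]) cube([60, 1347, 24]);
translate([298, 0, 372]) cube([60, 1347, 24]);
translate([438, 0, 372]) cube([60, 1347, 24]);
translate([578, 0, 372]) cube([60, 1347, 24]);
translate([718, 0, 372]) cube([60, 1347, 24]);
translate([858, 0, 372]) cube([60, 1347, 24]);
translate([998, 0, 372]) cube([60, 1347, 24]);
translate([1138, 0, 372]) cube([60, 1347, 24]);
translate([1278, 0, 372]) cube([60, 1347, 24]);
translate([1418, 0, 372]) cube([60, 1347, 24]);
translate([1558, 0, 372]) cube([60, 1347, 24]);
translate([1698, 0, 372]) cube([60, 1347, 24]);
translate([1838, 0, 372]) cube([60, 1347, 24]);


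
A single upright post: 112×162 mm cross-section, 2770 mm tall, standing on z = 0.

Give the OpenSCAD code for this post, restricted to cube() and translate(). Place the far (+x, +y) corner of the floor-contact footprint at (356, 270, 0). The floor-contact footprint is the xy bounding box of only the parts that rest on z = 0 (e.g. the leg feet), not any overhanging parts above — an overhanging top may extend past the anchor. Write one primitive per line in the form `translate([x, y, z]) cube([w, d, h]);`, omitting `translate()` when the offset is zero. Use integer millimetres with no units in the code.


translate([244, 108, 0]) cube([112, 162, 2770]);


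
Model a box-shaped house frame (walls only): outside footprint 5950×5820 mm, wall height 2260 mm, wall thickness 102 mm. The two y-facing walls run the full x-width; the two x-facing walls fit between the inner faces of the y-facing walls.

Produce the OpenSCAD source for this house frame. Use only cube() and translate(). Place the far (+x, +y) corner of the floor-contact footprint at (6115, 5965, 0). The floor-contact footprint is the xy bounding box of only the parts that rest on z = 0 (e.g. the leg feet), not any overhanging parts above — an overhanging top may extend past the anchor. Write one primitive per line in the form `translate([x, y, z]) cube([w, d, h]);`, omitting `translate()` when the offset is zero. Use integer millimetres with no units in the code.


translate([165, 145, 0]) cube([5950, 102, 2260]);
translate([165, 5863, 0]) cube([5950, 102, 2260]);
translate([165, 247, 0]) cube([102, 5616, 2260]);
translate([6013, 247, 0]) cube([102, 5616, 2260]);


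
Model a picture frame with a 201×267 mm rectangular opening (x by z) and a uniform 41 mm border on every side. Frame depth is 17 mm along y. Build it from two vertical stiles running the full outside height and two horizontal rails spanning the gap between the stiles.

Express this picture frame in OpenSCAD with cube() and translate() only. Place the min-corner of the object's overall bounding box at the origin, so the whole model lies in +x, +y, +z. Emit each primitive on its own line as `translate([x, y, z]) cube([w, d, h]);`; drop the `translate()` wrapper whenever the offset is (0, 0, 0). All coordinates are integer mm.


cube([41, 17, 349]);
translate([242, 0, 0]) cube([41, 17, 349]);
translate([41, 0, 0]) cube([201, 17, 41]);
translate([41, 0, 308]) cube([201, 17, 41]);


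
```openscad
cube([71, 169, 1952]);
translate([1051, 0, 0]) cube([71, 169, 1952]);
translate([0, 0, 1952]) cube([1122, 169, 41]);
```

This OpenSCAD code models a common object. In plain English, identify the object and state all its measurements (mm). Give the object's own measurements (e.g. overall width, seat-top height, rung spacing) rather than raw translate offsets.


A door frame. The clear opening is 980 mm wide and 1952 mm high. Two 71 mm wide jambs, 169 mm deep, stand either side of the opening from the floor to the top of the opening. A 41 mm thick head sits across the top of both jambs, spanning the full outside width of the frame.


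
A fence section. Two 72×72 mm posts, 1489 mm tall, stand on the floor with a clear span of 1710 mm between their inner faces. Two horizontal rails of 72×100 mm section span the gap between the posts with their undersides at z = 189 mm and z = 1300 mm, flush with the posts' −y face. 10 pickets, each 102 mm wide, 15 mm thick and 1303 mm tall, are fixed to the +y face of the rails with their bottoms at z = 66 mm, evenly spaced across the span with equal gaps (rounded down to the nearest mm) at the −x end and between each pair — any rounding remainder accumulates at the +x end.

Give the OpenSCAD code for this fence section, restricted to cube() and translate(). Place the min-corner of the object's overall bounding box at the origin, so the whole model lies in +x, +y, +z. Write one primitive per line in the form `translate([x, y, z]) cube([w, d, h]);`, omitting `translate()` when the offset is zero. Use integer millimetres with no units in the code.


cube([72, 72, 1489]);
translate([1782, 0, 0]) cube([72, 72, 1489]);
translate([72, 0, 189]) cube([1710, 72, 100]);
translate([72, 0, 1300]) cube([1710, 72, 100]);
translate([134, 72, 66]) cube([102, 15, 1303]);
translate([298, 72, 66]) cube([102, 15, 1303]);
translate([462, 72, 66]) cube([102, 15, 1303]);
translate([626, 72, 66]) cube([102, 15, 1303]);
translate([790, 72, 66]) cube([102, 15, 1303]);
translate([954, 72, 66]) cube([102, 15, 1303]);
translate([1118, 72, 66]) cube([102, 15, 1303]);
translate([1282, 72, 66]) cube([102, 15, 1303]);
translate([1446, 72, 66]) cube([102, 15, 1303]);
translate([1610, 72, 66]) cube([102, 15, 1303]);


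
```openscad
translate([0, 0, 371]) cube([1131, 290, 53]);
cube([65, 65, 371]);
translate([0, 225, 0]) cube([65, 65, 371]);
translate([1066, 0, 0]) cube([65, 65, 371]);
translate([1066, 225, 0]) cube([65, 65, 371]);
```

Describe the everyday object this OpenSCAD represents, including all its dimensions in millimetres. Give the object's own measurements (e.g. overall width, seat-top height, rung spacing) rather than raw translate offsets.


A bench: a 1131×290 mm seat slab, 53 mm thick, top at z = 424 mm, on four 65×65 mm square legs flush with the seat corners and standing on z = 0.


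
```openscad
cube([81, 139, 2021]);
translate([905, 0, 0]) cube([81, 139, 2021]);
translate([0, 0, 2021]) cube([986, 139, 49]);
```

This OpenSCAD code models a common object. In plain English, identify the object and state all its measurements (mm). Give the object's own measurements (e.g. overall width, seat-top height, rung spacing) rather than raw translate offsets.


A door frame. The clear opening is 824 mm wide and 2021 mm high. Two 81 mm wide jambs, 139 mm deep, stand either side of the opening from the floor to the top of the opening. A 49 mm thick head sits across the top of both jambs, spanning the full outside width of the frame.


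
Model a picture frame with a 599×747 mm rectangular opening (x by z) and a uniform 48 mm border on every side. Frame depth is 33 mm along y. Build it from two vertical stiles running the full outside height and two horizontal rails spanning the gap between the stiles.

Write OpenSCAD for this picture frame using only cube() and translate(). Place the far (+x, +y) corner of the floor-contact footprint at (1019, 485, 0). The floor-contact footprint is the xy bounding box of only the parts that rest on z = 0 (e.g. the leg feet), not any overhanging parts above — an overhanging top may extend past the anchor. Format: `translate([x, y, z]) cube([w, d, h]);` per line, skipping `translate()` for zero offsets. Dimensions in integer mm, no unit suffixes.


translate([324, 452, 0]) cube([48, 33, 843]);
translate([971, 452, 0]) cube([48, 33, 843]);
translate([372, 452, 0]) cube([599, 33, 48]);
translate([372, 452, 795]) cube([599, 33, 48]);
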